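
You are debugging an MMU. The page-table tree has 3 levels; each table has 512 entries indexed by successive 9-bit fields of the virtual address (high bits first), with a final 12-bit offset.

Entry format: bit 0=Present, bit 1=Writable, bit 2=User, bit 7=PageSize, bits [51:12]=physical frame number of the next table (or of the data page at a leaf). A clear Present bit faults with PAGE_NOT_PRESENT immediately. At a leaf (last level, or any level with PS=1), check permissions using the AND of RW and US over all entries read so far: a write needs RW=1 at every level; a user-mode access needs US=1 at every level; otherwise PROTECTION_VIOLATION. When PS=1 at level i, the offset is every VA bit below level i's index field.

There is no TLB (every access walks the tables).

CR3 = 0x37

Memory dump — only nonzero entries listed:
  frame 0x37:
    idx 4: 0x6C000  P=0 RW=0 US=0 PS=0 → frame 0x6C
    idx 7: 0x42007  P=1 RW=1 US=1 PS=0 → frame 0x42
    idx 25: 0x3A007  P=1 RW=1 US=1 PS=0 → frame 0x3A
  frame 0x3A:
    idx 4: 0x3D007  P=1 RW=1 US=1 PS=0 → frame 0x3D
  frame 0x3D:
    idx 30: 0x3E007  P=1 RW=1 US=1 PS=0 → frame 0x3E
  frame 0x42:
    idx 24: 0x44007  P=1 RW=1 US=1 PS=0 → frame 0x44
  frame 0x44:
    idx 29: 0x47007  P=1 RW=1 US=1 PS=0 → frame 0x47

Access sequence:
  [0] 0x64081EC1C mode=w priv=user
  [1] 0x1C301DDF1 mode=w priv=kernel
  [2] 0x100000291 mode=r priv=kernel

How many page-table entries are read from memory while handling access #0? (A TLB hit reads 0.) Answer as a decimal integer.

Walk each access:
#0 VA=0x64081EC1C (w,user):
  lvl0: tbl 0x37, slot 25 ⇒ 0x3A007 (P1/RW1/US1/PS0)
  lvl1: tbl 0x3A, slot 4 ⇒ 0x3D007 (P1/RW1/US1/PS0)
  lvl2: tbl 0x3D, slot 30 ⇒ 0x3E007 (P1/RW1/US1/PS0)
  ⇒ phys 0x3EC1C  [3 reads]
#1 VA=0x1C301DDF1 (w,kernel):
  lvl0: tbl 0x37, slot 7 ⇒ 0x42007 (P1/RW1/US1/PS0)
  lvl1: tbl 0x42, slot 24 ⇒ 0x44007 (P1/RW1/US1/PS0)
  lvl2: tbl 0x44, slot 29 ⇒ 0x47007 (P1/RW1/US1/PS0)
  ⇒ phys 0x47DF1  [3 reads]
#2 VA=0x100000291 (r,kernel):
  lvl0: tbl 0x37, slot 4 ⇒ 0x6C000 (P0/RW0/US0/PS0)
  ⇒ fault: PAGE_NOT_PRESENT  — 1 lookups

Entries read for #0: 3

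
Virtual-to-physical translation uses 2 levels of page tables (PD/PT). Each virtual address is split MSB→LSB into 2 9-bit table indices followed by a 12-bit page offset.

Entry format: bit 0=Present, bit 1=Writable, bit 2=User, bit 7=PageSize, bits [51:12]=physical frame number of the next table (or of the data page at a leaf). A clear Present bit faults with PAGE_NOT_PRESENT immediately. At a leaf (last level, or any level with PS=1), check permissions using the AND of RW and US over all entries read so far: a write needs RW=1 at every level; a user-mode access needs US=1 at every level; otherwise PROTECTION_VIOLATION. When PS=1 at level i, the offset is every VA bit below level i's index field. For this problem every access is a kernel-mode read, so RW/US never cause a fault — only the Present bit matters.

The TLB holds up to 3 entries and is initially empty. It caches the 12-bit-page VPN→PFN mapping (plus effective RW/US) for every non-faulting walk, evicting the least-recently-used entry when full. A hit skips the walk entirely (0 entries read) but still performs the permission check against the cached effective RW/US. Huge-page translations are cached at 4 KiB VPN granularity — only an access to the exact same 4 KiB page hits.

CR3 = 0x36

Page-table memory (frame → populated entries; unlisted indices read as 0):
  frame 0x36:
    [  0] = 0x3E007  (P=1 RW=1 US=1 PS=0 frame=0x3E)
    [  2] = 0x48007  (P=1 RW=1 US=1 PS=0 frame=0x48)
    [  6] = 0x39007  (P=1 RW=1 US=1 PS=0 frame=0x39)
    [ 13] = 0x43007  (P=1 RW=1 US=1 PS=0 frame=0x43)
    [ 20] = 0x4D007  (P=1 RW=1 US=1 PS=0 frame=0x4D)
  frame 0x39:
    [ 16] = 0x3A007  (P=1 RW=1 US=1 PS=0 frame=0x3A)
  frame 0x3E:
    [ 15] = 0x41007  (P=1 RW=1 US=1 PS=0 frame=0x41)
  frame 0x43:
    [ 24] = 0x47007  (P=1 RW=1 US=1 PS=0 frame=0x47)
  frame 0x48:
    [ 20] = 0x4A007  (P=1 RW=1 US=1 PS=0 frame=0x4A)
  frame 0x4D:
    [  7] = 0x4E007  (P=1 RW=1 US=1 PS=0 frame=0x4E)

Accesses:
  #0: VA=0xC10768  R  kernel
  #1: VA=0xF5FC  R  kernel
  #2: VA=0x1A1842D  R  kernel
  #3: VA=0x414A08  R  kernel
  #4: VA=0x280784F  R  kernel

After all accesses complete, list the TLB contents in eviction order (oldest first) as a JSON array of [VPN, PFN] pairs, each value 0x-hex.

Trace:
#0 VA=0xC10768 (r,kernel):
  L0 @0x36[6] → 0x39007  P=1,RW=1,US=1,PS=0
  L1 @0x39[16] → 0x3A007  P=1,RW=1,US=1,PS=0
  → PA=0x3A768  (2 entries read)
#1 VA=0xF5FC (r,kernel):
  L0 @0x36[0] → 0x3E007  P=1,RW=1,US=1,PS=0
  L1 @0x3E[15] → 0x41007  P=1,RW=1,US=1,PS=0
  → PA=0x415FC  (2 entries read)
#2 VA=0x1A1842D (r,kernel):
  L0 @0x36[13] → 0x43007  P=1,RW=1,US=1,PS=0
  L1 @0x43[24] → 0x47007  P=1,RW=1,US=1,PS=0
  → PA=0x4742D  (2 entries read)
#3 VA=0x414A08 (r,kernel):
  L0 @0x36[2] → 0x48007  P=1,RW=1,US=1,PS=0
  L1 @0x48[20] → 0x4A007  P=1,RW=1,US=1,PS=0
  → PA=0x4AA08  (2 entries read)
#4 VA=0x280784F (r,kernel):
  L0 @0x36[20] → 0x4D007  P=1,RW=1,US=1,PS=0
  L1 @0x4D[7] → 0x4E007  P=1,RW=1,US=1,PS=0
  → PA=0x4E84F  (2 entries read)

TLB: [["0x1A18", "0x47"], ["0x414", "0x4A"], ["0x2807", "0x4E"]]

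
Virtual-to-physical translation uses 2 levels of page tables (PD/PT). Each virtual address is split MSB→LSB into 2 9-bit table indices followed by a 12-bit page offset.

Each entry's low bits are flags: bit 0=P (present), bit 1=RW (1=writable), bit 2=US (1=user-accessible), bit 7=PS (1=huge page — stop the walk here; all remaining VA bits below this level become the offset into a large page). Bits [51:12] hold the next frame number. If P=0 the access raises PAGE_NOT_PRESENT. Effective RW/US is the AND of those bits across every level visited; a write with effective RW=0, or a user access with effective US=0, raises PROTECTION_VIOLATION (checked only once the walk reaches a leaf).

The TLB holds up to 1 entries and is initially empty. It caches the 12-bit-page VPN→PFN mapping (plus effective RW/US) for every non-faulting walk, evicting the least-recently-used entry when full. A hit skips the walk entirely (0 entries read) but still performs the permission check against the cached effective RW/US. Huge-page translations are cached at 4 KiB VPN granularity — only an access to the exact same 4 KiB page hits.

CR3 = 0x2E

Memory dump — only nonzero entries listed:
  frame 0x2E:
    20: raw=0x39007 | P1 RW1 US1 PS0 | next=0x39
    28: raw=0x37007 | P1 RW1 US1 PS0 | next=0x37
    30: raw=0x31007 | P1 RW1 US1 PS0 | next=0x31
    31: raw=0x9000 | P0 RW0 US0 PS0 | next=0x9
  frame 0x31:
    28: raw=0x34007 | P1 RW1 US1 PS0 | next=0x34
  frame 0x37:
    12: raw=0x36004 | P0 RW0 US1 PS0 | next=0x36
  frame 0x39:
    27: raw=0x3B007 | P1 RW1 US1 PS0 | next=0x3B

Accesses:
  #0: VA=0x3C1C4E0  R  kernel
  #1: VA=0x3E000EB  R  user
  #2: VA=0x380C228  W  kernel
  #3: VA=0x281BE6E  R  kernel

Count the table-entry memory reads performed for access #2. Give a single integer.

Per-access translation:
#0 VA=0x3C1C4E0 (r,kernel):
  lvl0: tbl 0x2E, slot 30 ⇒ 0x31007 (P1/RW1/US1/PS0)
  lvl1: tbl 0x31, slot 28 ⇒ 0x34007 (P1/RW1/US1/PS0)
  ⇒ phys 0x344E0  [2 reads]
#1 VA=0x3E000EB (r,user):
  lvl0: tbl 0x2E, slot 31 ⇒ 0x9000 (P0/RW0/US0/PS0)
  ⇒ fault: PAGE_NOT_PRESENT  — 1 lookups
#2 VA=0x380C228 (w,kernel):
  lvl0: tbl 0x2E, slot 28 ⇒ 0x37007 (P1/RW1/US1/PS0)
  lvl1: tbl 0x37, slot 12 ⇒ 0x36004 (P0/RW0/US1/PS0)
  ⇒ fault: PAGE_NOT_PRESENT  — 2 lookups
#3 VA=0x281BE6E (r,kernel):
  lvl0: tbl 0x2E, slot 20 ⇒ 0x39007 (P1/RW1/US1/PS0)
  lvl1: tbl 0x39, slot 27 ⇒ 0x3B007 (P1/RW1/US1/PS0)
  ⇒ phys 0x3BE6E  [2 reads]

Entries read for #2: 2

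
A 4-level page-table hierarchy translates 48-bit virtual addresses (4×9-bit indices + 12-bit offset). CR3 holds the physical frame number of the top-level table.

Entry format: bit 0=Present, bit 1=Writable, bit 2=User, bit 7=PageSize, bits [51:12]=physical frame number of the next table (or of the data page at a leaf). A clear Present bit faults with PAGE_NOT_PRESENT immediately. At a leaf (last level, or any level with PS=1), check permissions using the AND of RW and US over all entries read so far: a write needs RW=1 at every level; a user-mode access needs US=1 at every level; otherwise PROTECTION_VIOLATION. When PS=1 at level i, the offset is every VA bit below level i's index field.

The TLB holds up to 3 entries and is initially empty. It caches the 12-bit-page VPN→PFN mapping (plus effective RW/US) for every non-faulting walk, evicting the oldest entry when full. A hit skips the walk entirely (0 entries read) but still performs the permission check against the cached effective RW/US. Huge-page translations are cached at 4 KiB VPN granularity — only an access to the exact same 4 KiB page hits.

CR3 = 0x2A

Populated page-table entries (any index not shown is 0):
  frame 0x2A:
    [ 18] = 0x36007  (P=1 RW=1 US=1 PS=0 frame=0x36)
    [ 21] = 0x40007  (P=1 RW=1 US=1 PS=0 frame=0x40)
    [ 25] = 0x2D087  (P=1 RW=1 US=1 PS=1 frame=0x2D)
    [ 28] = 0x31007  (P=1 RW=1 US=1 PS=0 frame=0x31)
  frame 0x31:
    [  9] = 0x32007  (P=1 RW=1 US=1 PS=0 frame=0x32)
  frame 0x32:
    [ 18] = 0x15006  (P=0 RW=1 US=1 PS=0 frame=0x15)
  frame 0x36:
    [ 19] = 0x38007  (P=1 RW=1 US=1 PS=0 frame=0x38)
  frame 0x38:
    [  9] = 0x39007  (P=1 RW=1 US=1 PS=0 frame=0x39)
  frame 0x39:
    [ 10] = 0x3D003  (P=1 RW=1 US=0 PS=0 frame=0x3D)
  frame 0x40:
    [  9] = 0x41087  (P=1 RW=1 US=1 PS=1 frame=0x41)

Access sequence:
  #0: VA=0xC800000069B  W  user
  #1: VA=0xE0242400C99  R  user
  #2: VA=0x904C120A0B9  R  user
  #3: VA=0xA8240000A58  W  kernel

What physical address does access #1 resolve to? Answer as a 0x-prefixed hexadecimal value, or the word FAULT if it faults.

Per-access translation:
#0 VA=0xC800000069B (w,user):
  L0 @0x2A[25] → 0x2D087  P=1,RW=1,US=1,PS=1
  ⇒ phys 0x2D69B (huge @L0)  [1 reads]
#1 VA=0xE0242400C99 (r,user):
  L0 @0x2A[28] → 0x31007  P=1,RW=1,US=1,PS=0
  L1 @0x31[9] → 0x32007  P=1,RW=1,US=1,PS=0
  L2 @0x32[18] → 0x15006  P=0,RW=1,US=1,PS=0
  → PAGE_NOT_PRESENT  (3 entries read)
#2 VA=0x904C120A0B9 (r,user):
  L0 @0x2A[18] → 0x36007  P=1,RW=1,US=1,PS=0
  L1 @0x36[19] → 0x38007  P=1,RW=1,US=1,PS=0
  L2 @0x38[9] → 0x39007  P=1,RW=1,US=1,PS=0
  L3 @0x39[10] → 0x3D003  P=1,RW=1,US=0,PS=0
  → PROTECTION_VIOLATION  (4 entries read)
#3 VA=0xA8240000A58 (w,kernel):
  L0 @0x2A[21] → 0x40007  P=1,RW=1,US=1,PS=0
  L1 @0x40[9] → 0x41087  P=1,RW=1,US=1,PS=1
  ⇒ phys 0x41A58 (huge @L1)  [2 reads]

Access #1 PA: FAULT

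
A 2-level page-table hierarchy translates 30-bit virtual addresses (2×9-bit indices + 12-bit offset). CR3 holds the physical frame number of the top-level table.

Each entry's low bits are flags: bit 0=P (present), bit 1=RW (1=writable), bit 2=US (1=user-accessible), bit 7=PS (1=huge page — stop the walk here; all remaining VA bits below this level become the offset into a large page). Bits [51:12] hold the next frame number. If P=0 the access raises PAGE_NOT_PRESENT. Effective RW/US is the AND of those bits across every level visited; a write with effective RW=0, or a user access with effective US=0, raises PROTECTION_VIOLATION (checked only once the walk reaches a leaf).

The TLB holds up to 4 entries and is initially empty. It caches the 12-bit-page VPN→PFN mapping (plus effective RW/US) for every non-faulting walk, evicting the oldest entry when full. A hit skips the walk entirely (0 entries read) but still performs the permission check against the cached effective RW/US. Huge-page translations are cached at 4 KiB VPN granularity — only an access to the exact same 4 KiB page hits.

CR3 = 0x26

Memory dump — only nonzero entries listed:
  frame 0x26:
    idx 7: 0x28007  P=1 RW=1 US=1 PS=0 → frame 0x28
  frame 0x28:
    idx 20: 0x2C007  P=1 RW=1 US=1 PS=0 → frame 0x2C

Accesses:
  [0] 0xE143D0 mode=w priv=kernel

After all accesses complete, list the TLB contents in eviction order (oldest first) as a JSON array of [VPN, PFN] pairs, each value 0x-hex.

Walk each access:
#0 VA=0xE143D0 (w,kernel):
  L0: frame=0x26 idx=7 entry=0x28007 [P=1 RW=1 US=1 PS=0]
  L1: frame=0x28 idx=20 entry=0x2C007 [P=1 RW=1 US=1 PS=0]
  ✓ 0x2C3D0  — 2 lookups

TLB: [["0xE14", "0x2C"]]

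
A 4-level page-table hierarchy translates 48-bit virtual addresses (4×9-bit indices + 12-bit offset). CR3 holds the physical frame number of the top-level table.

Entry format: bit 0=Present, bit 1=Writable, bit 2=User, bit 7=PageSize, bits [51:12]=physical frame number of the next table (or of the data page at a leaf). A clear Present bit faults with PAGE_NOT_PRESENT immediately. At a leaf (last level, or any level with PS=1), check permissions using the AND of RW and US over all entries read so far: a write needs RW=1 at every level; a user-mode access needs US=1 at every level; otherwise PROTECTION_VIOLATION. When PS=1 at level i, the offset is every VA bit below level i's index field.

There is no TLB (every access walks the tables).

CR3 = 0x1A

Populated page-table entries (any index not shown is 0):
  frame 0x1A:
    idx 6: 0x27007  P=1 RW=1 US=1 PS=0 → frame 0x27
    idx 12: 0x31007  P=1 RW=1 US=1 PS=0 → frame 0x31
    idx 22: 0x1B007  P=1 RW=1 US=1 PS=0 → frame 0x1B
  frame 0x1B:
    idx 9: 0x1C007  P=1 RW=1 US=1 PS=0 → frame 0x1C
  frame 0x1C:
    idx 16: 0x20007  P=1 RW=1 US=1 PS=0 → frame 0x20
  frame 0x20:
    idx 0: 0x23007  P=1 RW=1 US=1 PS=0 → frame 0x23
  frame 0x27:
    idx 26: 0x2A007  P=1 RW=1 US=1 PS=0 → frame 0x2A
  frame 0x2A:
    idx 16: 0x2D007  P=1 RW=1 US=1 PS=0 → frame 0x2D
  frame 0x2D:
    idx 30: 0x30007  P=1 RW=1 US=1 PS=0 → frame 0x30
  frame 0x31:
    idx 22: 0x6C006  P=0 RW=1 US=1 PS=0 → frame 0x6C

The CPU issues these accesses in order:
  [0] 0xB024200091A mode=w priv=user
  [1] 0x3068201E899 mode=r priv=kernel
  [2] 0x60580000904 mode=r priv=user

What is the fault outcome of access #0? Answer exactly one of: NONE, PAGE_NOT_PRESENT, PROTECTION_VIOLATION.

Per-access translation:
#0 VA=0xB024200091A (w,user):
  [0] read 0x1A idx=22: raw=0x1B007 flags P=1 W=1 U=1 S=0
  [1] read 0x1B idx=9: raw=0x1C007 flags P=1 W=1 U=1 S=0
  [2] read 0x1C idx=16: raw=0x20007 flags P=1 W=1 U=1 S=0
  [3] read 0x20 idx=0: raw=0x23007 flags P=1 W=1 U=1 S=0
  ⇒ phys 0x2391A  [4 reads]
#1 VA=0x3068201E899 (r,kernel):
  [0] read 0x1A idx=6: raw=0x27007 flags P=1 W=1 U=1 S=0
  [1] read 0x27 idx=26: raw=0x2A007 flags P=1 W=1 U=1 S=0
  [2] read 0x2A idx=16: raw=0x2D007 flags P=1 W=1 U=1 S=0
  [3] read 0x2D idx=30: raw=0x30007 flags P=1 W=1 U=1 S=0
  ⇒ phys 0x30899  [4 reads]
#2 VA=0x60580000904 (r,user):
  [0] read 0x1A idx=12: raw=0x31007 flags P=1 W=1 U=1 S=0
  [1] read 0x31 idx=22: raw=0x6C006 flags P=0 W=1 U=1 S=0
  → PAGE_NOT_PRESENT  (2 entries read)

Access #0 fault: NONE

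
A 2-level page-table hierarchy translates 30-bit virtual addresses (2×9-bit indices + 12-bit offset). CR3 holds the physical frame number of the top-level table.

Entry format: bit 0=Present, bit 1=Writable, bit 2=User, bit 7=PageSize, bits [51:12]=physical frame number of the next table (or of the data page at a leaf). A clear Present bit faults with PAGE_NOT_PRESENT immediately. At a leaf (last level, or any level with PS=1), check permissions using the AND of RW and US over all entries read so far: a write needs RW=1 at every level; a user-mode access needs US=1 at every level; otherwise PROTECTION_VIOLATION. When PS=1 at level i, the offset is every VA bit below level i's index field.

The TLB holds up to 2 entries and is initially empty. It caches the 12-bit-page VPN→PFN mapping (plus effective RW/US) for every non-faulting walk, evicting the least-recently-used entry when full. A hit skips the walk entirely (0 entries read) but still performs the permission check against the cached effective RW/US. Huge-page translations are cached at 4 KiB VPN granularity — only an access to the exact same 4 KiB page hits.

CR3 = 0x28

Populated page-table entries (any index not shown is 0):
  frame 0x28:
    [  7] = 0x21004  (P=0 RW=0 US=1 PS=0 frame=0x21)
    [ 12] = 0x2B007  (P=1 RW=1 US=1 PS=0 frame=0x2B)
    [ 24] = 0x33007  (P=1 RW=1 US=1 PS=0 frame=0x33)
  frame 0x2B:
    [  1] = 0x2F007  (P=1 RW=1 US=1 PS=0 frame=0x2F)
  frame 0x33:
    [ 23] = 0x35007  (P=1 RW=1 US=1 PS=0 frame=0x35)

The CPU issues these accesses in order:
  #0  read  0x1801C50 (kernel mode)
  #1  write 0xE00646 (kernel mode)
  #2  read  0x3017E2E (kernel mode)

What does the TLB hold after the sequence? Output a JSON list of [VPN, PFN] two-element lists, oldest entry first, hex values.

Per-access translation:
#0 VA=0x1801C50 (r,kernel):
  lvl0: tbl 0x28, slot 12 ⇒ 0x2B007 (P1/RW1/US1/PS0)
  lvl1: tbl 0x2B, slot 1 ⇒ 0x2F007 (P1/RW1/US1/PS0)
  → PA=0x2FC50  (2 entries read)
#1 VA=0xE00646 (w,kernel):
  lvl0: tbl 0x28, slot 7 ⇒ 0x21004 (P0/RW0/US1/PS0)
  ⇒ fault: PAGE_NOT_PRESENT  — 1 lookups
#2 VA=0x3017E2E (r,kernel):
  lvl0: tbl 0x28, slot 24 ⇒ 0x33007 (P1/RW1/US1/PS0)
  lvl1: tbl 0x33, slot 23 ⇒ 0x35007 (P1/RW1/US1/PS0)
  → PA=0x35E2E  (2 entries read)

TLB: [["0x1801", "0x2F"], ["0x3017", "0x35"]]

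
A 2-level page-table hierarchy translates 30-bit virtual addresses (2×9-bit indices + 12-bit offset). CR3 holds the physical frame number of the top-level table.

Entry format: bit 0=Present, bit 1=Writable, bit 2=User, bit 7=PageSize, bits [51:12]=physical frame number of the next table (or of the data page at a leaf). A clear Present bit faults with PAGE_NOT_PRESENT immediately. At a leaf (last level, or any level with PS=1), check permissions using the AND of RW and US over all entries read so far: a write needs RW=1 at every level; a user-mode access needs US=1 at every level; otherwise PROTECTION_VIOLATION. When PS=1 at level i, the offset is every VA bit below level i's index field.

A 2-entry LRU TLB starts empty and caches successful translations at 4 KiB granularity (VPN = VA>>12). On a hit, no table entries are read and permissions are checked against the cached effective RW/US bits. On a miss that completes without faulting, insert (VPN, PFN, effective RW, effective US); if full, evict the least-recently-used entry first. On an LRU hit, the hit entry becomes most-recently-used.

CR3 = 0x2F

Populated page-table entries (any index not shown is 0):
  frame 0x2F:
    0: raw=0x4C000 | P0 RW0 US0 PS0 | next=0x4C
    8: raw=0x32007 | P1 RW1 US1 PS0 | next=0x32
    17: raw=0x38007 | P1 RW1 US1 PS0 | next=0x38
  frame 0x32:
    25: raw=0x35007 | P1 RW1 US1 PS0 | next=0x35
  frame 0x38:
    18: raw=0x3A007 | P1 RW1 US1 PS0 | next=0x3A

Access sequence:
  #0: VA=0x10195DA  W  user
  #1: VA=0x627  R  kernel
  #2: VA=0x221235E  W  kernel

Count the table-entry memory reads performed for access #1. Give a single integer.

Per-access translation:
#0 VA=0x10195DA (w,user):
  L0 @0x2F[8] → 0x32007  P=1,RW=1,US=1,PS=0
  L1 @0x32[25] → 0x35007  P=1,RW=1,US=1,PS=0
  ⇒ phys 0x355DA  [2 reads]
#1 VA=0x627 (r,kernel):
  L0 @0x2F[0] → 0x4C000  P=0,RW=0,US=0,PS=0
  ⇒ fault: PAGE_NOT_PRESENT  — 1 lookups
#2 VA=0x221235E (w,kernel):
  L0 @0x2F[17] → 0x38007  P=1,RW=1,US=1,PS=0
  L1 @0x38[18] → 0x3A007  P=1,RW=1,US=1,PS=0
  ⇒ phys 0x3A35E  [2 reads]

Entries read for #1: 1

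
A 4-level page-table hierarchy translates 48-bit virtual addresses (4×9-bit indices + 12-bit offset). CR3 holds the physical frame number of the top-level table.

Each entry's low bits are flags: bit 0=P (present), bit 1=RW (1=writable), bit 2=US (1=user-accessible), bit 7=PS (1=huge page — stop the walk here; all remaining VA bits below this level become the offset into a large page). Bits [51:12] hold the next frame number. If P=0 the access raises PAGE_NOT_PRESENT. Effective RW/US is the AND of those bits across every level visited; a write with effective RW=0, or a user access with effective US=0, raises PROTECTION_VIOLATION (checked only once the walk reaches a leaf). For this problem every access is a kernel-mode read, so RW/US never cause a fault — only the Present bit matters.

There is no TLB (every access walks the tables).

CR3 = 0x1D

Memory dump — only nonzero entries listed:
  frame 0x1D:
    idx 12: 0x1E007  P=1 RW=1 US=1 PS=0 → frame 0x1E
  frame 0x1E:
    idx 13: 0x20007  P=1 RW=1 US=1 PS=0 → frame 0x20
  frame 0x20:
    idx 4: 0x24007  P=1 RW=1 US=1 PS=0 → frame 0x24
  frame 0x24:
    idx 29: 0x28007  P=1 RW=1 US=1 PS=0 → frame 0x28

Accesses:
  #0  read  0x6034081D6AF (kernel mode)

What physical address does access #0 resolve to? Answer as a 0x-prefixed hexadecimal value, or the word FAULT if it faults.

Trace:
#0 VA=0x6034081D6AF (r,kernel):
  L0 @0x1D[12] → 0x1E007  P=1,RW=1,US=1,PS=0
  L1 @0x1E[13] → 0x20007  P=1,RW=1,US=1,PS=0
  L2 @0x20[4] → 0x24007  P=1,RW=1,US=1,PS=0
  L3 @0x24[29] → 0x28007  P=1,RW=1,US=1,PS=0
  ✓ 0x286AF  — 4 lookups

Access #0 PA: 0x286AF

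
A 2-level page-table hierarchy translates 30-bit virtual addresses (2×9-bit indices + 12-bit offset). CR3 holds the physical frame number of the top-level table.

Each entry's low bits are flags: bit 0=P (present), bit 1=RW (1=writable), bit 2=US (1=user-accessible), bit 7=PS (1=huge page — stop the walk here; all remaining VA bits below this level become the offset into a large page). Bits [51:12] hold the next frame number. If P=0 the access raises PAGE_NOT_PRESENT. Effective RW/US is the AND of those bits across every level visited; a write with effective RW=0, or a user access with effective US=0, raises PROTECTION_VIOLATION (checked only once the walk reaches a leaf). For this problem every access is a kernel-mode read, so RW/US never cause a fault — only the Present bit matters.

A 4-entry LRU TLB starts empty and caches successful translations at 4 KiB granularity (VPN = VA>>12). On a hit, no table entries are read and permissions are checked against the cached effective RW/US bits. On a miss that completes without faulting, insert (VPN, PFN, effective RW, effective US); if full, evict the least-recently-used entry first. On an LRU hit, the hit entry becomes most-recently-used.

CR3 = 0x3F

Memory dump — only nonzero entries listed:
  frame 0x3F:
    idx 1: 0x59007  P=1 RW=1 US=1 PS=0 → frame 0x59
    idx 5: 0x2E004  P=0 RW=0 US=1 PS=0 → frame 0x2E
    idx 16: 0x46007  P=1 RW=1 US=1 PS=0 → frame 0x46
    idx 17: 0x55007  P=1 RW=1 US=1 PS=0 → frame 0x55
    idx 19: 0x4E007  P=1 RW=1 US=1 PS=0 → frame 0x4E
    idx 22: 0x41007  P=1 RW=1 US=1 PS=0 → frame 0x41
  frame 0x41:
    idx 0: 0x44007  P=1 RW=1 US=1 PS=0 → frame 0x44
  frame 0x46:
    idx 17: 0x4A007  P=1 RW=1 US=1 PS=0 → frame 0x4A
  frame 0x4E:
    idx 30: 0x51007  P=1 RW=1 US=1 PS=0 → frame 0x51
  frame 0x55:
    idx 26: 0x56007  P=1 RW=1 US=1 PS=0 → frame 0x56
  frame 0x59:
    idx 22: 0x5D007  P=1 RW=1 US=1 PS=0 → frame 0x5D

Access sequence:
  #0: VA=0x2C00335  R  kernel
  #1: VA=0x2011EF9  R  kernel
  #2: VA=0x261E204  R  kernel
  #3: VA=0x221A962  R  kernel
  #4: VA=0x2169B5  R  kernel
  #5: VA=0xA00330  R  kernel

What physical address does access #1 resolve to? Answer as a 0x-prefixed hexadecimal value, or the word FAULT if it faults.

Trace:
#0 VA=0x2C00335 (r,kernel):
  [0] read 0x3F idx=22: raw=0x41007 flags P=1 W=1 U=1 S=0
  [1] read 0x41 idx=0: raw=0x44007 flags P=1 W=1 U=1 S=0
  ✓ 0x44335  — 2 lookups
#1 VA=0x2011EF9 (r,kernel):
  [0] read 0x3F idx=16: raw=0x46007 flags P=1 W=1 U=1 S=0
  [1] read 0x46 idx=17: raw=0x4A007 flags P=1 W=1 U=1 S=0
  ✓ 0x4AEF9  — 2 lookups
#2 VA=0x261E204 (r,kernel):
  [0] read 0x3F idx=19: raw=0x4E007 flags P=1 W=1 U=1 S=0
  [1] read 0x4E idx=30: raw=0x51007 flags P=1 W=1 U=1 S=0
  ✓ 0x51204  — 2 lookups
#3 VA=0x221A962 (r,kernel):
  [0] read 0x3F idx=17: raw=0x55007 flags P=1 W=1 U=1 S=0
  [1] read 0x55 idx=26: raw=0x56007 flags P=1 W=1 U=1 S=0
  ✓ 0x56962  — 2 lookups
#4 VA=0x2169B5 (r,kernel):
  [0] read 0x3F idx=1: raw=0x59007 flags P=1 W=1 U=1 S=0
  [1] read 0x59 idx=22: raw=0x5D007 flags P=1 W=1 U=1 S=0
  ✓ 0x5D9B5  — 2 lookups
#5 VA=0xA00330 (r,kernel):
  [0] read 0x3F idx=5: raw=0x2E004 flags P=0 W=0 U=1 S=0
  ⇒ fault: PAGE_NOT_PRESENT  — 1 lookups

Access #1 PA: 0x4AEF9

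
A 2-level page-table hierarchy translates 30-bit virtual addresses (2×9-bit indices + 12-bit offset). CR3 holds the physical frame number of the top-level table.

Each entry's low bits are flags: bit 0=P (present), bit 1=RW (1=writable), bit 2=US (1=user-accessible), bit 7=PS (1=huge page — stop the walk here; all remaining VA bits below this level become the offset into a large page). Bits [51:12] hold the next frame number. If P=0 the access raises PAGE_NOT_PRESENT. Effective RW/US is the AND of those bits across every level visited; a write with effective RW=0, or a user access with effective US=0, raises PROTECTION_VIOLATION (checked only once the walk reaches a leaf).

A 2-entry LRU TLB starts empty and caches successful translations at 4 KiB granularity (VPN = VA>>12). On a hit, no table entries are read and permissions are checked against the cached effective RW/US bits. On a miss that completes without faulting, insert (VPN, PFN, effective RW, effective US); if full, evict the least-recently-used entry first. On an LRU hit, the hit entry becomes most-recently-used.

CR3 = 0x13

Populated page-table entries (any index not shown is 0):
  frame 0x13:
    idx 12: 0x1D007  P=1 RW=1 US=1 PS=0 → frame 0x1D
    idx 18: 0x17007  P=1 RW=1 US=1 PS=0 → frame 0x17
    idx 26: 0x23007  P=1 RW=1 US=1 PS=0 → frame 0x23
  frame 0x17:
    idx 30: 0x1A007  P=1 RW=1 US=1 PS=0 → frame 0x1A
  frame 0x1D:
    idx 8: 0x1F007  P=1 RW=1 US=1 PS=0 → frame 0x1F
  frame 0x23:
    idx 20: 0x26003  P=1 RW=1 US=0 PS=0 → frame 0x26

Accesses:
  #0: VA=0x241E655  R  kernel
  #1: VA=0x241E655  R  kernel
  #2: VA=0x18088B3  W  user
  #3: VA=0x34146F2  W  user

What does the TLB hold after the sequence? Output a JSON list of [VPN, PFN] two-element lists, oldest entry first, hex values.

Trace:
#0 VA=0x241E655 (r,kernel):
  [0] read 0x13 idx=18: raw=0x17007 flags P=1 W=1 U=1 S=0
  [1] read 0x17 idx=30: raw=0x1A007 flags P=1 W=1 U=1 S=0
  ⇒ phys 0x1A655  [2 reads]
#1 VA=0x241E655 (r,kernel):
  TLB hit vpn=0x241E → PA=0x1A655
#2 VA=0x18088B3 (w,user):
  [0] read 0x13 idx=12: raw=0x1D007 flags P=1 W=1 U=1 S=0
  [1] read 0x1D idx=8: raw=0x1F007 flags P=1 W=1 U=1 S=0
  ⇒ phys 0x1F8B3  [2 reads]
#3 VA=0x34146F2 (w,user):
  [0] read 0x13 idx=26: raw=0x23007 flags P=1 W=1 U=1 S=0
  [1] read 0x23 idx=20: raw=0x26003 flags P=1 W=1 U=0 S=0
  → PROTECTION_VIOLATION  (2 entries read)

TLB: [["0x241E", "0x1A"], ["0x1808", "0x1F"]]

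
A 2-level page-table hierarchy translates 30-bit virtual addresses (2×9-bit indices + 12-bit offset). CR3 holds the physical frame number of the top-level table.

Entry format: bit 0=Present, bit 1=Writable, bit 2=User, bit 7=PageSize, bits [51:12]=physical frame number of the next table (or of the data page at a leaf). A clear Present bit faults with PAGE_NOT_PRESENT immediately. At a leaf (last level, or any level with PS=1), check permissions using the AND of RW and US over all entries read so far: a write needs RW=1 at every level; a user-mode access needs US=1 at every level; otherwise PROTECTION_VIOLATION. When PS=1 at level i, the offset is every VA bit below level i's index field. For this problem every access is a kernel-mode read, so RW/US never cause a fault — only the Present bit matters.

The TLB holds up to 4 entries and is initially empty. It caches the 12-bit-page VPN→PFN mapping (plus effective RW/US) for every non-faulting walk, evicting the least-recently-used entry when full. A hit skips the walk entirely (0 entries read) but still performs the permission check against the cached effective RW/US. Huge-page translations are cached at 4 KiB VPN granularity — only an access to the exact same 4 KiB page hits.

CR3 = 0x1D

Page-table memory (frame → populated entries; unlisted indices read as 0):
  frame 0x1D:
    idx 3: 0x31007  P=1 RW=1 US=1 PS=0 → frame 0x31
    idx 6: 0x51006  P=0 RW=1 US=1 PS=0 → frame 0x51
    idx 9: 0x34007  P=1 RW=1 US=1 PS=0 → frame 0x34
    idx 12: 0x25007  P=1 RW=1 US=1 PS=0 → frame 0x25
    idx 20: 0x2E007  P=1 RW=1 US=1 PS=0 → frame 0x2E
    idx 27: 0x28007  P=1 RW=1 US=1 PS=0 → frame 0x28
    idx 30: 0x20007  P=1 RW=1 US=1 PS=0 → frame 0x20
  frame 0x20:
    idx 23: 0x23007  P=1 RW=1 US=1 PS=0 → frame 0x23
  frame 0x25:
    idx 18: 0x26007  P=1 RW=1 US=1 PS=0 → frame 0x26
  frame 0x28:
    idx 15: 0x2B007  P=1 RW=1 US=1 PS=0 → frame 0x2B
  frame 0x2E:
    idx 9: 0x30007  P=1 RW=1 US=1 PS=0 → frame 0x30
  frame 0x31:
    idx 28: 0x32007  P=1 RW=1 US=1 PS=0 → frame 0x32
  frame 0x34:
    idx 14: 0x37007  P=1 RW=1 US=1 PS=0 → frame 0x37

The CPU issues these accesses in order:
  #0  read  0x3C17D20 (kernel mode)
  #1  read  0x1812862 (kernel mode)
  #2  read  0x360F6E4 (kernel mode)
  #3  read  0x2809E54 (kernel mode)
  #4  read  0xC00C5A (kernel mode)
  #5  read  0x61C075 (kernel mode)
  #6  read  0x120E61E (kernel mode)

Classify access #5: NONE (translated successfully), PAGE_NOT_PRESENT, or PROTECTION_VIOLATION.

Walk each access:
#0 VA=0x3C17D20 (r,kernel):
  lvl0: tbl 0x1D, slot 30 ⇒ 0x20007 (P1/RW1/US1/PS0)
  lvl1: tbl 0x20, slot 23 ⇒ 0x23007 (P1/RW1/US1/PS0)
  ✓ 0x23D20  — 2 lookups
#1 VA=0x1812862 (r,kernel):
  lvl0: tbl 0x1D, slot 12 ⇒ 0x25007 (P1/RW1/US1/PS0)
  lvl1: tbl 0x25, slot 18 ⇒ 0x26007 (P1/RW1/US1/PS0)
  ✓ 0x26862  — 2 lookups
#2 VA=0x360F6E4 (r,kernel):
  lvl0: tbl 0x1D, slot 27 ⇒ 0x28007 (P1/RW1/US1/PS0)
  lvl1: tbl 0x28, slot 15 ⇒ 0x2B007 (P1/RW1/US1/PS0)
  ✓ 0x2B6E4  — 2 lookups
#3 VA=0x2809E54 (r,kernel):
  lvl0: tbl 0x1D, slot 20 ⇒ 0x2E007 (P1/RW1/US1/PS0)
  lvl1: tbl 0x2E, slot 9 ⇒ 0x30007 (P1/RW1/US1/PS0)
  ✓ 0x30E54  — 2 lookups
#4 VA=0xC00C5A (r,kernel):
  lvl0: tbl 0x1D, slot 6 ⇒ 0x51006 (P0/RW1/US1/PS0)
  ⇒ fault: PAGE_NOT_PRESENT  — 1 lookups
#5 VA=0x61C075 (r,kernel):
  lvl0: tbl 0x1D, slot 3 ⇒ 0x31007 (P1/RW1/US1/PS0)
  lvl1: tbl 0x31, slot 28 ⇒ 0x32007 (P1/RW1/US1/PS0)
  ✓ 0x32075  — 2 lookups
#6 VA=0x120E61E (r,kernel):
  lvl0: tbl 0x1D, slot 9 ⇒ 0x34007 (P1/RW1/US1/PS0)
  lvl1: tbl 0x34, slot 14 ⇒ 0x37007 (P1/RW1/US1/PS0)
  ✓ 0x3761E  — 2 lookups

Access #5 fault: NONE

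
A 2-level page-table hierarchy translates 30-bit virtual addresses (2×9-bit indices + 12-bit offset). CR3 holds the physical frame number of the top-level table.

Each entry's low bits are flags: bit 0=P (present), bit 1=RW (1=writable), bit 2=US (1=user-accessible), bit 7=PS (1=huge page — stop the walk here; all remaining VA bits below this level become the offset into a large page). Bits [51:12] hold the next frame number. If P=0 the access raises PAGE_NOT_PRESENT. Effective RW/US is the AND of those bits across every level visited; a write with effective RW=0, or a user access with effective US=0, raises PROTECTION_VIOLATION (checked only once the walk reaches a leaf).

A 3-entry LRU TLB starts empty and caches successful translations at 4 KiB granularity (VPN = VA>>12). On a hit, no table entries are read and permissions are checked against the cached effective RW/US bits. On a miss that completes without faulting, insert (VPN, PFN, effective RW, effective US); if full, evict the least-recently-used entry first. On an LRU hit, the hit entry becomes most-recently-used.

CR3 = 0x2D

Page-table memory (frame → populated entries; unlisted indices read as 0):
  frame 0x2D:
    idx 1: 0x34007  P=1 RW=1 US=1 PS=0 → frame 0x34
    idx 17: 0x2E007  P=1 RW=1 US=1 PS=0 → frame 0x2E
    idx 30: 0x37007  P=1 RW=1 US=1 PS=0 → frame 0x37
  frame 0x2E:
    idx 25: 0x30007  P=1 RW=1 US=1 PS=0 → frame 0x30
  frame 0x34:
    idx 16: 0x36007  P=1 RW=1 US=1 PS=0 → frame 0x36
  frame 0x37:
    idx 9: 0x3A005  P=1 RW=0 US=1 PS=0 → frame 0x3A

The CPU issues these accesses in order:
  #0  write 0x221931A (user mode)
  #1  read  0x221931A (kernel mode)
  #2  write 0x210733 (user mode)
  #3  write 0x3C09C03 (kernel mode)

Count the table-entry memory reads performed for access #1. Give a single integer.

Per-access translation:
#0 VA=0x221931A (w,user):
  lvl0: tbl 0x2D, slot 17 ⇒ 0x2E007 (P1/RW1/US1/PS0)
  lvl1: tbl 0x2E, slot 25 ⇒ 0x30007 (P1/RW1/US1/PS0)
  ✓ 0x3031A  — 2 lookups
#1 VA=0x221931A (r,kernel):
  TLB hit vpn=0x2219 → PA=0x3031A
#2 VA=0x210733 (w,user):
  lvl0: tbl 0x2D, slot 1 ⇒ 0x34007 (P1/RW1/US1/PS0)
  lvl1: tbl 0x34, slot 16 ⇒ 0x36007 (P1/RW1/US1/PS0)
  ✓ 0x36733  — 2 lookups
#3 VA=0x3C09C03 (w,kernel):
  lvl0: tbl 0x2D, slot 30 ⇒ 0x37007 (P1/RW1/US1/PS0)
  lvl1: tbl 0x37, slot 9 ⇒ 0x3A005 (P1/RW0/US1/PS0)
  ✗ PROTECTION_VIOLATION  [2 reads]

Entries read for #1: 0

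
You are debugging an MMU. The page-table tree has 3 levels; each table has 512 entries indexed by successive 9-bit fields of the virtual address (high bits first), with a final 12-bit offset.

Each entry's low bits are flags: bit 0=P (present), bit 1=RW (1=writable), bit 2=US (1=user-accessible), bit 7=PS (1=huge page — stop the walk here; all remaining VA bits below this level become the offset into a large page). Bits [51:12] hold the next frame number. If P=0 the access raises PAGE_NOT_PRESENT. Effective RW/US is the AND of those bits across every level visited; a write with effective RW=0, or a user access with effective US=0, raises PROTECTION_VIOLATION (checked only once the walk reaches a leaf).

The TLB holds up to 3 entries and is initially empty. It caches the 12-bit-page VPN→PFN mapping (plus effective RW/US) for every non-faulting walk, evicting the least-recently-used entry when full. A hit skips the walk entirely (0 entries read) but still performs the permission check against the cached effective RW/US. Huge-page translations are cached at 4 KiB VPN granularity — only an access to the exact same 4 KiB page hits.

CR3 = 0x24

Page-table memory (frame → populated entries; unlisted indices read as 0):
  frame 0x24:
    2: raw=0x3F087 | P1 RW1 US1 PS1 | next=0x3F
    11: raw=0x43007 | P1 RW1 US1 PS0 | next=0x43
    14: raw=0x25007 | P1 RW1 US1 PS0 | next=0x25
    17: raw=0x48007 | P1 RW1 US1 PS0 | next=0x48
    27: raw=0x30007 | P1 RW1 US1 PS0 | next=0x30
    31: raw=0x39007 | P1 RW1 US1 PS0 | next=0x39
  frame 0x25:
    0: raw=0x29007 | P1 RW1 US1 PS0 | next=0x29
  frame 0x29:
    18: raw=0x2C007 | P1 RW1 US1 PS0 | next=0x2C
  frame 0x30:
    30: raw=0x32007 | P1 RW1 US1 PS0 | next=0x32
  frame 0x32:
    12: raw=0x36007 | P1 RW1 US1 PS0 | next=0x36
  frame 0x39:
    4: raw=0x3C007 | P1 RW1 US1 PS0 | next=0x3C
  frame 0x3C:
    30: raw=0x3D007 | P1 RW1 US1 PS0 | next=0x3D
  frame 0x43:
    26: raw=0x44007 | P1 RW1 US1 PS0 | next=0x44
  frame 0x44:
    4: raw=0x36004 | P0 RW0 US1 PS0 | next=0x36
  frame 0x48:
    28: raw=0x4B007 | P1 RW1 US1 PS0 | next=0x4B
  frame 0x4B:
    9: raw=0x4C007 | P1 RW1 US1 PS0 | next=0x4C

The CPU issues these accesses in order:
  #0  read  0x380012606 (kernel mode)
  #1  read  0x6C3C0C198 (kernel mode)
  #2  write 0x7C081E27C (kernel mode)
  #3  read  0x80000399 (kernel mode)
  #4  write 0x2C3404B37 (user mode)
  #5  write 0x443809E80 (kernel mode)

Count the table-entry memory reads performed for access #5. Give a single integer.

Walk each access:
#0 VA=0x380012606 (r,kernel):
  L0: frame=0x24 idx=14 entry=0x25007 [P=1 RW=1 US=1 PS=0]
  L1: frame=0x25 idx=0 entry=0x29007 [P=1 RW=1 US=1 PS=0]
  L2: frame=0x29 idx=18 entry=0x2C007 [P=1 RW=1 US=1 PS=0]
  → PA=0x2C606  (3 entries read)
#1 VA=0x6C3C0C198 (r,kernel):
  L0: frame=0x24 idx=27 entry=0x30007 [P=1 RW=1 US=1 PS=0]
  L1: frame=0x30 idx=30 entry=0x32007 [P=1 RW=1 US=1 PS=0]
  L2: frame=0x32 idx=12 entry=0x36007 [P=1 RW=1 US=1 PS=0]
  → PA=0x36198  (3 entries read)
#2 VA=0x7C081E27C (w,kernel):
  L0: frame=0x24 idx=31 entry=0x39007 [P=1 RW=1 US=1 PS=0]
  L1: frame=0x39 idx=4 entry=0x3C007 [P=1 RW=1 US=1 PS=0]
  L2: frame=0x3C idx=30 entry=0x3D007 [P=1 RW=1 US=1 PS=0]
  → PA=0x3D27C  (3 entries read)
#3 VA=0x80000399 (r,kernel):
  L0: frame=0x24 idx=2 entry=0x3F087 [P=1 RW=1 US=1 PS=1]
  → PA=0x3F399 (huge @L0)  (1 entries read)
#4 VA=0x2C3404B37 (w,user):
  L0: frame=0x24 idx=11 entry=0x43007 [P=1 RW=1 US=1 PS=0]
  L1: frame=0x43 idx=26 entry=0x44007 [P=1 RW=1 US=1 PS=0]
  L2: frame=0x44 idx=4 entry=0x36004 [P=0 RW=0 US=1 PS=0]
  → PAGE_NOT_PRESENT  (3 entries read)
#5 VA=0x443809E80 (w,kernel):
  L0: frame=0x24 idx=17 entry=0x48007 [P=1 RW=1 US=1 PS=0]
  L1: frame=0x48 idx=28 entry=0x4B007 [P=1 RW=1 US=1 PS=0]
  L2: frame=0x4B idx=9 entry=0x4C007 [P=1 RW=1 US=1 PS=0]
  → PA=0x4CE80  (3 entries read)

Entries read for #5: 3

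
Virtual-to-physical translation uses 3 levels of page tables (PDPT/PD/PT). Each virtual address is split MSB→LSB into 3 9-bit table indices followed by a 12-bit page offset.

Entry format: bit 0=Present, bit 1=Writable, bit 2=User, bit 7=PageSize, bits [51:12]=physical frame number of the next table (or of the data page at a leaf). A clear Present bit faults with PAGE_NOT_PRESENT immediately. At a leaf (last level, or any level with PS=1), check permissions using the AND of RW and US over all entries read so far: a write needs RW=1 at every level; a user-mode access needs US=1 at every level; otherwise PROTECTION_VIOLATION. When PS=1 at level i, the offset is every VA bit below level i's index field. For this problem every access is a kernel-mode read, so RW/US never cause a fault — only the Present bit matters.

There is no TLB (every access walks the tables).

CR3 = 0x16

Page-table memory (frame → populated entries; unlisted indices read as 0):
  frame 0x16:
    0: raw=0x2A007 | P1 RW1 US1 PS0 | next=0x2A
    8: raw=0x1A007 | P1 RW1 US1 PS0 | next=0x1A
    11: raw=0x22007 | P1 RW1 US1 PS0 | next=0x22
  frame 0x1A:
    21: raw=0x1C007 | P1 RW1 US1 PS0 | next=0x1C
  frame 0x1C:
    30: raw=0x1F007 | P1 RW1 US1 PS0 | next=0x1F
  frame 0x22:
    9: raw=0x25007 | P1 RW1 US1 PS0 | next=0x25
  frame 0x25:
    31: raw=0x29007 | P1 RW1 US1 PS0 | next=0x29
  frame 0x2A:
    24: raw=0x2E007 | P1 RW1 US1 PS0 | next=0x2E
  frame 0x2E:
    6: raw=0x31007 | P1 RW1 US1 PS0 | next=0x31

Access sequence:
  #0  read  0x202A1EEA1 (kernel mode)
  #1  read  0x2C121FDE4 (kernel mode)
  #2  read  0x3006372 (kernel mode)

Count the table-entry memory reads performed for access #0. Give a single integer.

Trace:
#0 VA=0x202A1EEA1 (r,kernel):
  L0 @0x16[8] → 0x1A007  P=1,RW=1,US=1,PS=0
  L1 @0x1A[21] → 0x1C007  P=1,RW=1,US=1,PS=0
  L2 @0x1C[30] → 0x1F007  P=1,RW=1,US=1,PS=0
  ✓ 0x1FEA1  — 3 lookups
#1 VA=0x2C121FDE4 (r,kernel):
  L0 @0x16[11] → 0x22007  P=1,RW=1,US=1,PS=0
  L1 @0x22[9] → 0x25007  P=1,RW=1,US=1,PS=0
  L2 @0x25[31] → 0x29007  P=1,RW=1,US=1,PS=0
  ✓ 0x29DE4  — 3 lookups
#2 VA=0x3006372 (r,kernel):
  L0 @0x16[0] → 0x2A007  P=1,RW=1,US=1,PS=0
  L1 @0x2A[24] → 0x2E007  P=1,RW=1,US=1,PS=0
  L2 @0x2E[6] → 0x31007  P=1,RW=1,US=1,PS=0
  ✓ 0x31372  — 3 lookups

Entries read for #0: 3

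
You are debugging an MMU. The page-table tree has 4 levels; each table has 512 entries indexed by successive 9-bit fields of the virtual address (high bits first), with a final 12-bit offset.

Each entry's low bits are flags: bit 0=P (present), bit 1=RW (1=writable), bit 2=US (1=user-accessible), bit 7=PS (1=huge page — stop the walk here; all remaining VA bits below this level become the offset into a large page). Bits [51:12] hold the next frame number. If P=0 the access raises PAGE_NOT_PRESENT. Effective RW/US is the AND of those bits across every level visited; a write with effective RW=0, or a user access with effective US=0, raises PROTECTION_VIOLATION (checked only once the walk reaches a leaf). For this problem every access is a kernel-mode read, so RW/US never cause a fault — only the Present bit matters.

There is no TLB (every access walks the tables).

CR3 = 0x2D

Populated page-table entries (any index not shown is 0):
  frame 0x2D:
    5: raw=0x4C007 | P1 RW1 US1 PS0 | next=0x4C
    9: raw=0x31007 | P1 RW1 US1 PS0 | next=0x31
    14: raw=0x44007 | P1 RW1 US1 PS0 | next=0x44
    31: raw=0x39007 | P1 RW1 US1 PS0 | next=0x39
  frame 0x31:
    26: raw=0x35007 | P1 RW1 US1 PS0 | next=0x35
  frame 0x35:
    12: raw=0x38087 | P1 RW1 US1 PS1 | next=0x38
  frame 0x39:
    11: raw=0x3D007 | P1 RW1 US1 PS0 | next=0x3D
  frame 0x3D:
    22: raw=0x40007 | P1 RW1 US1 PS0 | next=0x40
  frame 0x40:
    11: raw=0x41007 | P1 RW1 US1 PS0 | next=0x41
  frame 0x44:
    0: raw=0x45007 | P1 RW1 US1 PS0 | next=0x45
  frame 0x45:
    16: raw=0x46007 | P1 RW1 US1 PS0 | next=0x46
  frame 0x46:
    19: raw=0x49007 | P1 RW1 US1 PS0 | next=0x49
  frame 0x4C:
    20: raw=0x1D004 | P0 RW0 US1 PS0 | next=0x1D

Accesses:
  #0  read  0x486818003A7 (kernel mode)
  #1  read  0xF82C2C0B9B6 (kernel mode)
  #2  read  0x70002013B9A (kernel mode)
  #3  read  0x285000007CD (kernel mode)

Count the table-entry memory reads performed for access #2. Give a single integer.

Walk each access:
#0 VA=0x486818003A7 (r,kernel):
  L0: frame=0x2D idx=9 entry=0x31007 [P=1 RW=1 US=1 PS=0]
  L1: frame=0x31 idx=26 entry=0x35007 [P=1 RW=1 US=1 PS=0]
  L2: frame=0x35 idx=12 entry=0x38087 [P=1 RW=1 US=1 PS=1]
  ✓ 0x383A7 (huge @L2)  — 3 lookups
#1 VA=0xF82C2C0B9B6 (r,kernel):
  L0: frame=0x2D idx=31 entry=0x39007 [P=1 RW=1 US=1 PS=0]
  L1: frame=0x39 idx=11 entry=0x3D007 [P=1 RW=1 US=1 PS=0]
  L2: frame=0x3D idx=22 entry=0x40007 [P=1 RW=1 US=1 PS=0]
  L3: frame=0x40 idx=11 entry=0x41007 [P=1 RW=1 US=1 PS=0]
  ✓ 0x419B6  — 4 lookups
#2 VA=0x70002013B9A (r,kernel):
  L0: frame=0x2D idx=14 entry=0x44007 [P=1 RW=1 US=1 PS=0]
  L1: frame=0x44 idx=0 entry=0x45007 [P=1 RW=1 US=1 PS=0]
  L2: frame=0x45 idx=16 entry=0x46007 [P=1 RW=1 US=1 PS=0]
  L3: frame=0x46 idx=19 entry=0x49007 [P=1 RW=1 US=1 PS=0]
  ✓ 0x49B9A  — 4 lookups
#3 VA=0x285000007CD (r,kernel):
  L0: frame=0x2D idx=5 entry=0x4C007 [P=1 RW=1 US=1 PS=0]
  L1: frame=0x4C idx=20 entry=0x1D004 [P=0 RW=0 US=1 PS=0]
  → PAGE_NOT_PRESENT  (2 entries read)

Entries read for #2: 4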